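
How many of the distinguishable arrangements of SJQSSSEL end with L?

Fix L in the last position and arrange the remaining 7 letters.
Those 7 letters have S appearing 4 times, giving (7)!/(4!) = 210.

210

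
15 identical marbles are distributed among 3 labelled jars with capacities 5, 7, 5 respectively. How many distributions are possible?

6

By stars and bars, unrestricted non-negative solutions to x_1+…+x_3 = 15 number C(15+2,2) = 136.
Subtract solutions that violate a single cap (substitute x_i' = x_i − (cap_i+1)): x_1 ≥ 6 gives C(11,2) = 55; x_2 ≥ 8 gives C(9,2) = 36; x_3 ≥ 6 gives C(11,2) = 55. Together 146.
Add back pairs where two caps are both exceeded: 3 + 10 + 3 = 16.
By inclusion–exclusion the count is 136 − 146 + 16 = 6.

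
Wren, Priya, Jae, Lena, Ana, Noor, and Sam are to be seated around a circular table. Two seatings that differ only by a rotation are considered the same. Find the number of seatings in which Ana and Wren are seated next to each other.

240

Treat {Ana, Wren} as one unit (2 internal orders) and seat the resulting 6 units around the table: (5)! circular arrangements.
So 2 × (5)! = 2 × 120 = 240.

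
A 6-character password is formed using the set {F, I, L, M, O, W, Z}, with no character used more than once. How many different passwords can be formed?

5040

Choose and order 6 of the 7 symbols: the first character has 7 options, the next 6, and so on down to 2.
That product is 7 × 6 × 5 × 4 × 3 × 2 = 5040.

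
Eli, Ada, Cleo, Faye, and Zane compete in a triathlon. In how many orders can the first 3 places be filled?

This is an ordered selection of 3 from 5: P(5,3).
That gives 5 × 4 × 3 = 60.

60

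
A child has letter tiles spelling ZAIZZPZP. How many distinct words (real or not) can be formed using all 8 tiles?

The 8 letters of ZAIZZPZP have repeats: P appearing twice and Z appearing 4 times.
Dividing 8! = 40320 by 4!·2! = 48 for the repeated letters gives 840.

840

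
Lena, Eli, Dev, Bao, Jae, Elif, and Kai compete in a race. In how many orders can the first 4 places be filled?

840

There are 7 choices for 1st place, 6 for 2nd, and so on down to 4 for position 4.
That gives 7 × 6 × 5 × 4 = 840.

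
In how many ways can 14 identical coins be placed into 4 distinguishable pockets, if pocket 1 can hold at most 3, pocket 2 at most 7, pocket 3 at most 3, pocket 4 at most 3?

Ignoring the caps, the number of non-negative solutions to x_1+…+x_4 = 14 is C(17,3) = 680.
Subtract solutions that violate a single cap (substitute x_i' = x_i − (cap_i+1)): x_1 ≥ 4 gives C(13,3) = 286; x_2 ≥ 8 gives C(9,3) = 84; x_3 ≥ 4 gives C(13,3) = 286; x_4 ≥ 4 gives C(13,3) = 286. Together 942.
Add back pairs where two caps are both exceeded: 10 + 84 + 84 + 10 + 10 + 84 = 282.
Subtract triples: 0 + 0 + 10 + 0 = 10.
By inclusion–exclusion the count is 680 − 942 + 282 − 10 = 10.

10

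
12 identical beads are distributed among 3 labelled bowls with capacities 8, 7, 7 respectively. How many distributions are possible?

By stars and bars, unrestricted non-negative solutions to x_1+…+x_3 = 12 number C(12+2,2) = 91.
Subtract solutions that violate a single cap (substitute x_i' = x_i − (cap_i+1)): x_1 ≥ 9 gives C(5,2) = 10; x_2 ≥ 8 gives C(6,2) = 15; x_3 ≥ 8 gives C(6,2) = 15. Together 40.
No two caps can be exceeded simultaneously, so the pair terms are all 0.
By inclusion–exclusion the count is 91 − 40 + 0 = 51.

51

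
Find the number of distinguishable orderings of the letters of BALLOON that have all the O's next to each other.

Treat the 2 copies of O as a single block. The multiset to arrange is then {OO, A, B, L, L, N}, 6 items in all.
That gives (6)!/(2!) = 360 arrangements.

360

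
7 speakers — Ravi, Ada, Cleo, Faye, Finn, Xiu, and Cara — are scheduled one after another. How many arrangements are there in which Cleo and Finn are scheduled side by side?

1440

Place the 5 others and the Cleo-Finn pair as 6 objects in a line; the pair has 2 internal arrangements.
That gives 2 × 6! = 2 × 720 = 1440.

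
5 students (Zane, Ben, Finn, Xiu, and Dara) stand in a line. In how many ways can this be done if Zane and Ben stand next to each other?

48

Treat {Zane, Ben} as a single unit. There are 4 units to order, and the pair itself can be ordered 2 ways.
So the count is 2·(4)! = 48.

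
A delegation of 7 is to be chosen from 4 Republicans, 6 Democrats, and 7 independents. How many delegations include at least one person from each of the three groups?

With no constraint there are C(17,7) = 19448 possible selections.
Selections missing a whole group: no Republicans → C(13,7) = 1716; no Democrats → C(11,7) = 330; no independents → C(10,7) = 120.
Add back selections omitting two groups (i.e. drawn from a single group): C(4,7) + C(6,7) + C(7,7) = 1.
By inclusion–exclusion: 19448 − 2166 + 1 = 17283.

17283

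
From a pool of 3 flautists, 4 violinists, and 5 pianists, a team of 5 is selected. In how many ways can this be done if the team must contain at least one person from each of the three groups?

Total 5-person selections from all 12: C(12,5) = 792.
Subtract selections that omit an entire group: no flautists → C(9,5) = 126; no violinists → C(8,5) = 56; no pianists → C(7,5) = 21.
Add back selections omitting two groups (i.e. drawn from a single group): C(3,5) + C(4,5) + C(5,5) = 1.
By inclusion–exclusion: 792 − 203 + 1 = 590.

590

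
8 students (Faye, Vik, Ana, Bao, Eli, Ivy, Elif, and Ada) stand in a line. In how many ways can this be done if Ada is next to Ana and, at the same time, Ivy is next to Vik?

2880

Treat {Ada,Ana} as one block (2 orders) and {Ivy,Vik} as another (2 orders).
That leaves 6 units to arrange: 2 × 2 × 6! = 4 × 720 = 2880.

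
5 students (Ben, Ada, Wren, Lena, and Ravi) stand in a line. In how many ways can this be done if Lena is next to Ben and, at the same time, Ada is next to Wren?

24

Treat {Lena,Ben} as one block (2 orders) and {Ada,Wren} as another (2 orders).
That leaves 3 units to arrange: 2 × 2 × 3! = 4 × 6 = 24.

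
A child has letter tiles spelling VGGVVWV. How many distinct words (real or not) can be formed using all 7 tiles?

VGGVVWV has 7 letters with G appearing twice and V appearing 4 times.
So there are 7! / (4!·2!) = 105 distinguishable arrangements.

105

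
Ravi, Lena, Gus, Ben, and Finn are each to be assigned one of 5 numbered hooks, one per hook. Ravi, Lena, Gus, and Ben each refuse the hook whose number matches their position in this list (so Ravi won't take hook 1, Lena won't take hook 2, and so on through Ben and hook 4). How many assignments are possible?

53

Let Aᵢ (for 1 ≤ i ≤ 4) be the placements that put person i in their forbidden hook. Any j of these fix j positions, leaving (5−j)! ways to fill the rest, and there are C(4,j) ways to pick which j.
By inclusion–exclusion, the number of valid placements is Σ_{j=0}^{4} (−1)^j C(4,j)·(5−j)!.
Computing: 120 − 96 + 36 − 8 + 1 = 53.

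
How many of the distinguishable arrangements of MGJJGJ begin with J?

Fix J in the first position and arrange the remaining 5 letters.
Those 5 letters have G appearing twice and J appearing twice, giving (5)!/(2!·2!) = 30.

30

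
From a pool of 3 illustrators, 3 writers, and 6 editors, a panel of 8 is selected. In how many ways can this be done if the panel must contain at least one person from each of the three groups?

Total 8-person selections from all 12: C(12,8) = 495.
Subtract selections that omit an entire group: no illustrators → C(9,8) = 9; no writers → C(9,8) = 9; no editors → C(6,8) = 0.
Add back selections omitting two groups (i.e. drawn from a single group): C(3,8) + C(3,8) + C(6,8) = 0.
By inclusion–exclusion: 495 − 18 + 0 = 477.

477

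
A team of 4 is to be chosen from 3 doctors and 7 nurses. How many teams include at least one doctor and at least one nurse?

175

Total 4-person selections from all 10: C(10,4) = 210.
Selections missing a whole group: no doctors → C(7,4) = 35; no nurses → C(3,4) = 0.
Both groups omitted at once is impossible, so 210 − 35 = 175.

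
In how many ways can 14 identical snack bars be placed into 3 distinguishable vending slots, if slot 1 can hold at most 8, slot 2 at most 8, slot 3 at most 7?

50

Without the upper bounds there are C(16,2) = 120 ways to split 14 among 3 vending slots.
Subtract solutions that violate a single cap (substitute x_i' = x_i − (cap_i+1)): x_1 ≥ 9 gives C(7,2) = 21; x_2 ≥ 9 gives C(7,2) = 21; x_3 ≥ 8 gives C(8,2) = 28. Together 70.
No two caps can be exceeded simultaneously, so the pair terms are all 0.
By inclusion–exclusion the count is 120 − 70 + 0 = 50.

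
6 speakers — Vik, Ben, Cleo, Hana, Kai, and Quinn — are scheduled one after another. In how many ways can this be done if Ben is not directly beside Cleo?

480

Of the 6! = 720 arrangements, those with Ben and Cleo adjacent number 2 × 5! = 240 (treat the pair as a block with 2 internal orders).
Complementary counting: 720 − 240 = 480.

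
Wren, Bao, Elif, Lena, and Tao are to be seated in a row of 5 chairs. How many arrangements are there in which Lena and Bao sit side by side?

48

Glue Lena and Bao into one block (2 internal orders), leaving 4 units to arrange in a row.
That gives 2 × 4! = 2 × 24 = 48.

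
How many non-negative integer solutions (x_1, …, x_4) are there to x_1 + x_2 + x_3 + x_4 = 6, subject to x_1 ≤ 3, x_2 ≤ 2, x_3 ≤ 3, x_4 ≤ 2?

25

Ignoring the caps, the number of non-negative solutions to x_1+…+x_4 = 6 is C(9,3) = 84.
Subtract solutions that violate a single cap (substitute x_i' = x_i − (cap_i+1)): x_1 ≥ 4 gives C(5,3) = 10; x_2 ≥ 3 gives C(6,3) = 20; x_3 ≥ 4 gives C(5,3) = 10; x_4 ≥ 3 gives C(6,3) = 20. Together 60.
Add back pairs where two caps are both exceeded: 0 + 0 + 0 + 0 + 1 + 0 = 1.
By inclusion–exclusion the count is 84 − 60 + 1 = 25.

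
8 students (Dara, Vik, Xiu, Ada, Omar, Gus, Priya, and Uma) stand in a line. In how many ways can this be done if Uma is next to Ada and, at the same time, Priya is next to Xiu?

2880

Treat {Uma,Ada} as one block (2 orders) and {Priya,Xiu} as another (2 orders).
That leaves 6 units to arrange: 2 × 2 × 6! = 4 × 720 = 2880.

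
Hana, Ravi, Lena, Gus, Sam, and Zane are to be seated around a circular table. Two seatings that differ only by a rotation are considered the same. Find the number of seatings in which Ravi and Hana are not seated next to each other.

All circular seatings of 6 people number (5)! = 120.
Seatings with Ravi beside Hana: treat them as a block with 2 internal orders, giving 2 × (4)! = 48.
Subtracting, 120 − 48 = 72.

72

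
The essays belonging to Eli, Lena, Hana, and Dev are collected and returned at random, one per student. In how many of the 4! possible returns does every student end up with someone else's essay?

This is the derangement count D_4: permutations of 4 items with no fixed point.
By inclusion–exclusion this is Σ_{j=0}^{4} (−1)^j C(4,j)·(4−j)!.
Computing: 24 − 24 + 12 − 4 + 1 = 9.

9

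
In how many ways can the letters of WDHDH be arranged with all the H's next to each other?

Treat the 2 copies of H as a single block. The multiset to arrange is then {HH, D, D, W}, 4 items in all.
That gives (4)!/(2!) = 12 arrangements.

12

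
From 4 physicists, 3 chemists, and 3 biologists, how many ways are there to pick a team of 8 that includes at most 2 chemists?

Split by how many chemists are chosen (0 through 2).
Sum: C(3,0)·C(7,8) + C(3,1)·C(7,7) + C(3,2)·C(7,6) = 0 + 3 + 21 = 24.

24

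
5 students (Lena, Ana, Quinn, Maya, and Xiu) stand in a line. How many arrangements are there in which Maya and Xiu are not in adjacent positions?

72

Of the 5! = 120 arrangements, those with Maya and Xiu adjacent number 2 × 4! = 48 (treat the pair as a block with 2 internal orders).
So 120 − 48 = 72 arrangements keep them apart.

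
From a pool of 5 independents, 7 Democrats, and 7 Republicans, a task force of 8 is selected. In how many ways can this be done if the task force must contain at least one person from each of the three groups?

Total 8-person selections from all 19: C(19,8) = 75582.
Selections missing a whole group: no independents → C(14,8) = 3003; no Democrats → C(12,8) = 495; no Republicans → C(12,8) = 495.
Add back selections omitting two groups (i.e. drawn from a single group): C(5,8) + C(7,8) + C(7,8) = 0.
By inclusion–exclusion: 75582 − 3993 + 0 = 71589.

71589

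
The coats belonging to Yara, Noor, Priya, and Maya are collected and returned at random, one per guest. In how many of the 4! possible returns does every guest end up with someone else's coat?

Count assignments avoiding every fixed point. For any j of the 4 guests fixed to their own coat, the other 4−j can be arranged in (4−j)! ways.
By inclusion–exclusion this is Σ_{j=0}^{4} (−1)^j C(4,j)·(4−j)!.
Computing: 24 − 24 + 12 − 4 + 1 = 9.

9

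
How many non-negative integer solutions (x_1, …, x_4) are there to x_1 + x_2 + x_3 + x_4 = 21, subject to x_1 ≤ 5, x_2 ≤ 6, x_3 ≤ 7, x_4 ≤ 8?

Without the upper bounds there are C(24,3) = 2024 ways to split 21 among 4 variables.
Subtract solutions that violate a single cap (substitute x_i' = x_i − (cap_i+1)): x_1 ≥ 6 gives C(18,3) = 816; x_2 ≥ 7 gives C(17,3) = 680; x_3 ≥ 8 gives C(16,3) = 560; x_4 ≥ 9 gives C(15,3) = 455. Together 2511.
Add back pairs where two caps are both exceeded: 165 + 120 + 84 + 84 + 56 + 35 = 544.
Subtract triples: 1 + 0 + 0 + 0 = 1.
By inclusion–exclusion the count is 2024 − 2511 + 544 − 1 = 56.

56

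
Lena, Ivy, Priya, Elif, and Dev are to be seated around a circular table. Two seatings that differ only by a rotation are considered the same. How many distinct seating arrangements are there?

Fix one person's seat to break rotational symmetry; the remaining 4 people can be arranged in (4)! = 24 ways.

24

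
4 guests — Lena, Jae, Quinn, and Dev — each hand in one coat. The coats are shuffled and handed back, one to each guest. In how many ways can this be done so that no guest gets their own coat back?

9

This is the derangement count D_4: permutations of 4 items with no fixed point.
By inclusion–exclusion this is Σ_{j=0}^{4} (−1)^j C(4,j)·(4−j)!.
Computing: 24 − 24 + 12 − 4 + 1 = 9.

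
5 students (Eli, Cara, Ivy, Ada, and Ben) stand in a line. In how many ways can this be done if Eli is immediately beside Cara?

48

Glue Eli and Cara into one block (2 internal orders), leaving 4 units to arrange in a row.
That gives 2 × 4! = 2 × 24 = 48.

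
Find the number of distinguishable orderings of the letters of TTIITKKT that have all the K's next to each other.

Treat the 2 copies of K as a single block. The multiset to arrange is then {KK, I, I, T, T, T, T}, 7 items in all.
That gives (7)!/(4!·2!) = 105 arrangements.

105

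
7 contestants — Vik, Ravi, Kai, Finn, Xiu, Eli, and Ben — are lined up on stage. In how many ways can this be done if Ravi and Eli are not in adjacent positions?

There are 7! = 5040 arrangements in all. If Ravi and Eli are adjacent, merging them into one block gives 2·(6)! = 1440 arrangements.
Complementary counting: 5040 − 1440 = 3600.

3600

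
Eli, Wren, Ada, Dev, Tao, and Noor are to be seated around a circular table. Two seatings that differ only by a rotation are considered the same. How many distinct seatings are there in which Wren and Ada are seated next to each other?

Glue Wren and Ada into a block (2 internal orders). Seating 5 units around a circle gives (4)! arrangements.
So 2 × (4)! = 2 × 24 = 48.

48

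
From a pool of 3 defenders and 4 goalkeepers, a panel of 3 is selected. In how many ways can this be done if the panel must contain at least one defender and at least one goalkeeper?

30

With no constraint there are C(7,3) = 35 possible selections.
Subtract selections that omit an entire group: no defenders → C(4,3) = 4; no goalkeepers → C(3,3) = 1.
Both groups omitted at once is impossible, so 35 − 5 = 30.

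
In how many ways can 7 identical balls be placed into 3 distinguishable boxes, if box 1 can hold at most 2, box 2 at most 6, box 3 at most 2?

Ignoring the caps, the number of non-negative solutions to x_1+…+x_3 = 7 is C(9,2) = 36.
Subtract solutions that violate a single cap (substitute x_i' = x_i − (cap_i+1)): x_1 ≥ 3 gives C(6,2) = 15; x_2 ≥ 7 gives C(2,2) = 1; x_3 ≥ 3 gives C(6,2) = 15. Together 31.
Add back pairs where two caps are both exceeded: 0 + 3 + 0 = 3.
By inclusion–exclusion the count is 36 − 31 + 3 = 8.

8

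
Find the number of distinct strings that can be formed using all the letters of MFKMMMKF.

MFKMMMKF has 8 letters with F appearing twice, K appearing twice, and M appearing 4 times.
Dividing 8! = 40320 by 4!·2!·2! = 96 for the repeated letters gives 420.

420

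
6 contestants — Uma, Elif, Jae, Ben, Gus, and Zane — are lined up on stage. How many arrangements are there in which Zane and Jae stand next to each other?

Place the 4 others and the Zane-Jae pair as 5 objects in a line; the pair has 2 internal arrangements.
So the count is 2·(5)! = 240.

240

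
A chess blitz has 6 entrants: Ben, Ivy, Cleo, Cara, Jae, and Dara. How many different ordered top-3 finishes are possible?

120

There are 6 choices for 1st place, 5 for 2nd, and 4 for 3rd.
That gives 6 × 5 × 4 = 120.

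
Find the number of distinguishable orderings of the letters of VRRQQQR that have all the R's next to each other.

Treat the 3 copies of R as a single block. The multiset to arrange is then {RRR, Q, Q, Q, V}, 5 items in all.
That gives (5)!/(3!) = 20 arrangements.

20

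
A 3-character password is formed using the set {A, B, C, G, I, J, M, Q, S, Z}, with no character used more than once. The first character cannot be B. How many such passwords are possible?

648

The first character has 10−1 = 9 choices (anything except B).
The remaining 2 characters are filled from the other 9 symbols without repetition: 9 × 8 = 72.
Total: 9 × 72 = 648.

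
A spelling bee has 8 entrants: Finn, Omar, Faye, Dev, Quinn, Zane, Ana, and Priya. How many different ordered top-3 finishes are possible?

336

There are 8 choices for 1st place, 7 for 2nd, and 6 for 3rd.
That gives 8 × 7 × 6 = 336.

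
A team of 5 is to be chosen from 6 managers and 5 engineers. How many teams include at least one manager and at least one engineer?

455

Total 5-person selections from all 11: C(11,5) = 462.
Selections missing a whole group: no managers → C(5,5) = 1; no engineers → C(6,5) = 6.
Both groups omitted at once is impossible, so 462 − 7 = 455.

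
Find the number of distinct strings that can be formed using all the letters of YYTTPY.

60

YYTTPY has 6 letters with T appearing twice and Y appearing 3 times.
So there are 6! / (3!·2!) = 60 distinguishable arrangements.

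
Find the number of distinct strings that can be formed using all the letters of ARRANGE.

1260

Letter multiplicities in ARRANGE: A×2, E×1, G×1, N×1, R×2.
Dividing 7! = 5040 by 2!·2! = 4 for the repeated letters gives 1260.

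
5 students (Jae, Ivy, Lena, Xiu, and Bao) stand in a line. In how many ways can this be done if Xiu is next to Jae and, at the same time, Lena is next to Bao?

Treat {Xiu,Jae} as one block (2 orders) and {Lena,Bao} as another (2 orders).
That leaves 3 units to arrange: 2 × 2 × 3! = 4 × 6 = 24.

24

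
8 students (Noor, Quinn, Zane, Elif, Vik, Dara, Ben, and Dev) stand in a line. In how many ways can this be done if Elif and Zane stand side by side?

10080

Place the 6 others and the Elif-Zane pair as 7 objects in a line; the pair has 2 internal arrangements.
That gives 2 × 7! = 2 × 5040 = 10080.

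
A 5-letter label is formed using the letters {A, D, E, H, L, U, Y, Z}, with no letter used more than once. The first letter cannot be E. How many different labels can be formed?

The first letter has 8−1 = 7 choices (anything except E).
The remaining 4 letters are filled from the other 7 symbols without repetition: 7 × 6 × 5 × 4 = 840.
Total: 7 × 840 = 5880.

5880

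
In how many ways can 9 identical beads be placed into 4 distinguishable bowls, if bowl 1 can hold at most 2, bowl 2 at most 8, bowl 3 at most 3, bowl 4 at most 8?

88

Ignoring the caps, the number of non-negative solutions to x_1+…+x_4 = 9 is C(12,3) = 220.
Subtract solutions that violate a single cap (substitute x_i' = x_i − (cap_i+1)): x_1 ≥ 3 gives C(9,3) = 84; x_2 ≥ 9 gives C(3,3) = 1; x_3 ≥ 4 gives C(8,3) = 56; x_4 ≥ 9 gives C(3,3) = 1. Together 142.
Add back pairs where two caps are both exceeded: 0 + 10 + 0 + 0 + 0 + 0 = 10.
By inclusion–exclusion the count is 220 − 142 + 10 = 88.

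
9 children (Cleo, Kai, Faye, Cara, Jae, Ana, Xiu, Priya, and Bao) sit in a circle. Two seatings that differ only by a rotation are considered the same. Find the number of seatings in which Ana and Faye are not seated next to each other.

Without the restriction there are (8)! = 40320 seatings.
Those with Ana next to Faye: fuse the pair into one unit and seat 8 units around a circle — 2·(7)! = 10080.
Subtracting, 40320 − 10080 = 30240.

30240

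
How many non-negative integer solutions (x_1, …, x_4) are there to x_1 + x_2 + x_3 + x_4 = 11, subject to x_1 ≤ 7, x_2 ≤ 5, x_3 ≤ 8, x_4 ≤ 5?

222

By stars and bars, unrestricted non-negative solutions to x_1+…+x_4 = 11 number C(11+3,3) = 364.
Subtract solutions that violate a single cap (substitute x_i' = x_i − (cap_i+1)): x_1 ≥ 8 gives C(6,3) = 20; x_2 ≥ 6 gives C(8,3) = 56; x_3 ≥ 9 gives C(5,3) = 10; x_4 ≥ 6 gives C(8,3) = 56. Together 142.
No two caps can be exceeded simultaneously, so the pair terms are all 0.
By inclusion–exclusion the count is 364 − 142 + 0 = 222.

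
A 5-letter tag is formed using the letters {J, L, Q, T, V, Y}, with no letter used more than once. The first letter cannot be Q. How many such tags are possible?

The first letter has 6−1 = 5 choices (anything except Q).
The remaining 4 letters are filled from the other 5 symbols without repetition: 5 × 4 × 3 × 2 = 120.
Total: 5 × 120 = 600.

600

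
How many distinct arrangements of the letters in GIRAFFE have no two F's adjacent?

Total arrangements of GIRAFFE: 7!/(2!) = 2520.
Arrangements with the F's together: treat FF as one letter, giving (6)! = 720.
Subtracting, 2520 − 720 = 1800 arrangements keep the F's apart.

1800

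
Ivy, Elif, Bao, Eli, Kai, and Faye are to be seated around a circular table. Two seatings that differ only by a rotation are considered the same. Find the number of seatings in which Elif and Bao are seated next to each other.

Treat {Elif, Bao} as one unit (2 internal orders) and seat the resulting 5 units around the table: (4)! circular arrangements.
So 2 × (4)! = 2 × 24 = 48.

48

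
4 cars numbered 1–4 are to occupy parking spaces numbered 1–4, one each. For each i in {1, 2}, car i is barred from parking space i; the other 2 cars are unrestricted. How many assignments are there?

Let Aᵢ (for i ∈ {1, 2}) be the placements that put car i in its forbidden parking space. Any j of these fix j positions, leaving (4−j)! ways to fill the rest, and there are C(2,j) ways to pick which j.
By inclusion–exclusion, the number of valid placements is Σ_{j=0}^{2} (−1)^j C(2,j)·(4−j)!.
Computing: 24 − 12 + 2 = 14.

14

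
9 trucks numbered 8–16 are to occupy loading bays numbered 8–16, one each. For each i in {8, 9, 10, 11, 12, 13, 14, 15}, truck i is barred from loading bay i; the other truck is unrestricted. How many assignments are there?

148329

Let Aᵢ (for 8 ≤ i ≤ 15) be the placements that put truck i in its forbidden loading bay. Any j of these fix j positions, leaving (9−j)! ways to fill the rest, and there are C(8,j) ways to pick which j.
By inclusion–exclusion, the number of valid placements is Σ_{j=0}^{8} (−1)^j C(8,j)·(9−j)!.
Computing: 362880 − 322560 + 141120 − 40320 + 8400 − 1344 + 168 − 16 + 1 = 148329.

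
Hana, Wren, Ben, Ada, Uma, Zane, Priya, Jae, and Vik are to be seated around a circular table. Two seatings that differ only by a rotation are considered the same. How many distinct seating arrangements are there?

40320

Around a circle, 9 distinct people have 9!/9 = (8)! = 40320 rotationally distinct seatings.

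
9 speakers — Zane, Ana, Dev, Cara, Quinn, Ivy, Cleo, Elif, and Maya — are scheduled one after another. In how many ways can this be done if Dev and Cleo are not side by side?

There are 9! = 362880 arrangements in all. If Dev and Cleo are adjacent, merging them into one block gives 2·(8)! = 80640 arrangements.
So 362880 − 80640 = 282240 arrangements keep them apart.

282240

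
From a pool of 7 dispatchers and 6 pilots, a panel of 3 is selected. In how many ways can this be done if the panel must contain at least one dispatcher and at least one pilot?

231

Unrestricted: C(13,3) = 286 ways to pick any 3 of the 13.
Subtract selections that omit an entire group: no dispatchers → C(6,3) = 20; no pilots → C(7,3) = 35.
Both groups omitted at once is impossible, so 286 − 55 = 231.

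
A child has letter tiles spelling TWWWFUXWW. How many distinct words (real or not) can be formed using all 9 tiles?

Letter multiplicities in TWWWFUXWW: F×1, T×1, U×1, W×5, X×1.
Dividing 9! = 362880 by 5! = 120 for the repeated letters gives 3024.

3024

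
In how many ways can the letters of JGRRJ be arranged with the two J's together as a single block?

12

Treat the 2 copies of J as a single block. The multiset to arrange is then {JJ, G, R, R}, 4 items in all.
That gives (4)!/(2!) = 12 arrangements.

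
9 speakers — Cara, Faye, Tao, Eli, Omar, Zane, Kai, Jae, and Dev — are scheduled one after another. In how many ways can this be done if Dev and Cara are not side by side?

282240

There are 9! = 362880 arrangements in all. If Dev and Cara are adjacent, merging them into one block gives 2·(8)! = 80640 arrangements.
So 362880 − 80640 = 282240 arrangements keep them apart.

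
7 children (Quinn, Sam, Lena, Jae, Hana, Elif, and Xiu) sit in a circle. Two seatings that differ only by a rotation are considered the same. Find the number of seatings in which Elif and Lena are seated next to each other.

240

Treat {Elif, Lena} as one unit (2 internal orders) and seat the resulting 6 units around the table: (5)! circular arrangements.
So 2 × (5)! = 2 × 120 = 240.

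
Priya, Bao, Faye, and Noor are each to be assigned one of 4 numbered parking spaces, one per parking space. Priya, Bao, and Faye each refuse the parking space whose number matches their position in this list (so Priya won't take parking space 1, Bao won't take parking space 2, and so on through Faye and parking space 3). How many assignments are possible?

Let Aᵢ (for i ∈ {1, 2, 3}) be the placements that put person i in their forbidden parking space. Any j of these fix j positions, leaving (4−j)! ways to fill the rest, and there are C(3,j) ways to pick which j.
By inclusion–exclusion, the number of valid placements is Σ_{j=0}^{3} (−1)^j C(3,j)·(4−j)!.
Computing: 24 − 18 + 6 − 1 = 11.

11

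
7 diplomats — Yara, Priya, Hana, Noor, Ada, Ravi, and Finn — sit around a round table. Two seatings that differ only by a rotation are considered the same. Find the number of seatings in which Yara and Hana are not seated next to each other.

All circular seatings of 7 people number (6)! = 720.
Seatings with Yara beside Hana: treat them as a block with 2 internal orders, giving 2 × (5)! = 240.
Subtracting, 720 − 240 = 480.

480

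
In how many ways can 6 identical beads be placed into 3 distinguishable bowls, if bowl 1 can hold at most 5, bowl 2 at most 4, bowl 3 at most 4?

21

Without the upper bounds there are C(8,2) = 28 ways to split 6 among 3 bowls.
Subtract solutions that violate a single cap (substitute x_i' = x_i − (cap_i+1)): x_1 ≥ 6 gives C(2,2) = 1; x_2 ≥ 5 gives C(3,2) = 3; x_3 ≥ 5 gives C(3,2) = 3. Together 7.
No two caps can be exceeded simultaneously, so the pair terms are all 0.
By inclusion–exclusion the count is 28 − 7 + 0 = 21.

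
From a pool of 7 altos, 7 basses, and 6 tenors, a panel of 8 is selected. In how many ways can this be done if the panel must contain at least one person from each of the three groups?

120393

Total 8-person selections from all 20: C(20,8) = 125970.
Subtract selections that omit an entire group: no altos → C(13,8) = 1287; no basses → C(13,8) = 1287; no tenors → C(14,8) = 3003.
Add back selections omitting two groups (i.e. drawn from a single group): C(7,8) + C(7,8) + C(6,8) = 0.
By inclusion–exclusion: 125970 − 5577 + 0 = 120393.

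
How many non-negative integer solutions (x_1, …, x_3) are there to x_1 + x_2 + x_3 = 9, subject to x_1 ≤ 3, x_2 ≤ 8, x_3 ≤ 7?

Without the upper bounds there are C(11,2) = 55 ways to split 9 among 3 variables.
Subtract solutions that violate a single cap (substitute x_i' = x_i − (cap_i+1)): x_1 ≥ 4 gives C(7,2) = 21; x_2 ≥ 9 gives C(2,2) = 1; x_3 ≥ 8 gives C(3,2) = 3. Together 25.
No two caps can be exceeded simultaneously, so the pair terms are all 0.
By inclusion–exclusion the count is 55 − 25 + 0 = 30.

30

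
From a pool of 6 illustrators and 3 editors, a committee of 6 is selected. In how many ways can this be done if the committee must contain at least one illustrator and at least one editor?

Total 6-person selections from all 9: C(9,6) = 84.
Selections missing a whole group: no illustrators → C(3,6) = 0; no editors → C(6,6) = 1.
Both groups omitted at once is impossible, so 84 − 1 = 83.

83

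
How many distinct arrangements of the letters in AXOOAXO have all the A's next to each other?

60

Treat the 2 copies of A as a single block. The multiset to arrange is then {AA, O, O, O, X, X}, 6 items in all.
That gives (6)!/(3!·2!) = 60 arrangements.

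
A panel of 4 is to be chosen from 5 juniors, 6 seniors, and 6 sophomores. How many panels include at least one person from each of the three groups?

1260

Unrestricted: C(17,4) = 2380 ways to pick any 4 of the 17.
Subtract selections that omit an entire group: no juniors → C(12,4) = 495; no seniors → C(11,4) = 330; no sophomores → C(11,4) = 330.
Add back selections omitting two groups (i.e. drawn from a single group): C(5,4) + C(6,4) + C(6,4) = 35.
By inclusion–exclusion: 2380 − 1155 + 35 = 1260.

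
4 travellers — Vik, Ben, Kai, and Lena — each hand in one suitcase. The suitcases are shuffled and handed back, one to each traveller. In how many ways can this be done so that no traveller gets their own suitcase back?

Count assignments avoiding every fixed point. For any j of the 4 travellers fixed to their own suitcase, the other 4−j can be arranged in (4−j)! ways.
By inclusion–exclusion this is Σ_{j=0}^{4} (−1)^j C(4,j)·(4−j)!.
Computing: 24 − 24 + 12 − 4 + 1 = 9.

9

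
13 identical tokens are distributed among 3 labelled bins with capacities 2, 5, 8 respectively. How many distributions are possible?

By stars and bars, unrestricted non-negative solutions to x_1+…+x_3 = 13 number C(13+2,2) = 105.
Subtract solutions that violate a single cap (substitute x_i' = x_i − (cap_i+1)): x_1 ≥ 3 gives C(12,2) = 66; x_2 ≥ 6 gives C(9,2) = 36; x_3 ≥ 9 gives C(6,2) = 15. Together 117.
Add back pairs where two caps are both exceeded: 15 + 3 + 0 = 18.
By inclusion–exclusion the count is 105 − 117 + 18 = 6.

6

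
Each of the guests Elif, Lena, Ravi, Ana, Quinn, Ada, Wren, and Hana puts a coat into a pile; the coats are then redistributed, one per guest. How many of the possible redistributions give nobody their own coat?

This is the derangement count D_8: permutations of 8 items with no fixed point.
By inclusion–exclusion this is Σ_{j=0}^{8} (−1)^j C(8,j)·(8−j)!.
Computing: 40320 − 40320 + 20160 − 6720 + 1680 − 336 + 56 − 8 + 1 = 14833.

14833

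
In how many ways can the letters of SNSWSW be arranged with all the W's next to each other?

Treat the 2 copies of W as a single block. The multiset to arrange is then {WW, N, S, S, S}, 5 items in all.
That gives (5)!/(3!) = 20 arrangements.

20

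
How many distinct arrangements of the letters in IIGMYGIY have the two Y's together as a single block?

Treat the 2 copies of Y as a single block. The multiset to arrange is then {YY, G, G, I, I, I, M}, 7 items in all.
That gives (7)!/(3!·2!) = 420 arrangements.

420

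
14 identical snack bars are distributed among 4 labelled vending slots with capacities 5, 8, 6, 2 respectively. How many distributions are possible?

By stars and bars, unrestricted non-negative solutions to x_1+…+x_4 = 14 number C(14+3,3) = 680.
Subtract solutions that violate a single cap (substitute x_i' = x_i − (cap_i+1)): x_1 ≥ 6 gives C(11,3) = 165; x_2 ≥ 9 gives C(8,3) = 56; x_3 ≥ 7 gives C(10,3) = 120; x_4 ≥ 3 gives C(14,3) = 364. Together 705.
Add back pairs where two caps are both exceeded: 0 + 4 + 56 + 0 + 10 + 35 = 105.
By inclusion–exclusion the count is 680 − 705 + 105 = 80.

80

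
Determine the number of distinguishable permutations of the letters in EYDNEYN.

EYDNEYN has 7 letters with E appearing twice, N appearing twice, and Y appearing twice.
The number of distinct arrangements is 7!/(2!·2!·2!) = 5040/8 = 630.

630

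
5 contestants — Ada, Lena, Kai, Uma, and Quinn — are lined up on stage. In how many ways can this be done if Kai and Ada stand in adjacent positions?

Treat {Kai, Ada} as a single unit. There are 4 units to order, and the pair itself can be ordered 2 ways.
So the count is 2·(4)! = 48.

48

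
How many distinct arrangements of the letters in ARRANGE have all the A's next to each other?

360

Treat the 2 copies of A as a single block. The multiset to arrange is then {AA, E, G, N, R, R}, 6 items in all.
That gives (6)!/(2!) = 360 arrangements.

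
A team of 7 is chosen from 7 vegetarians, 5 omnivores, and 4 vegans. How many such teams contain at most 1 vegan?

Split by how many vegans are chosen (0 through 1).
Sum: C(4,0)·C(12,7) + C(4,1)·C(12,6) = 792 + 3696 = 4488.

4488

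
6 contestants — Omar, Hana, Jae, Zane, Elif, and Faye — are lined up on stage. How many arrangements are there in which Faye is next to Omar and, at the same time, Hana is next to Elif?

96

Treat {Faye,Omar} as one block (2 orders) and {Hana,Elif} as another (2 orders).
That leaves 4 units to arrange: 2 × 2 × 4! = 4 × 24 = 96.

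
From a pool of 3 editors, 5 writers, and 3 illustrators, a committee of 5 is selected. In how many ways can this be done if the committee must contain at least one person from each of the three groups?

Unrestricted: C(11,5) = 462 ways to pick any 5 of the 11.
Selections missing a whole group: no editors → C(8,5) = 56; no writers → C(6,5) = 6; no illustrators → C(8,5) = 56.
Add back selections omitting two groups (i.e. drawn from a single group): C(3,5) + C(5,5) + C(3,5) = 1.
By inclusion–exclusion: 462 − 118 + 1 = 345.

345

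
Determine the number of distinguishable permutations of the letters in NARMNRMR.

1680

Letter multiplicities in NARMNRMR: A×1, M×2, N×2, R×3.
The number of distinct arrangements is 8!/(3!·2!·2!) = 40320/24 = 1680.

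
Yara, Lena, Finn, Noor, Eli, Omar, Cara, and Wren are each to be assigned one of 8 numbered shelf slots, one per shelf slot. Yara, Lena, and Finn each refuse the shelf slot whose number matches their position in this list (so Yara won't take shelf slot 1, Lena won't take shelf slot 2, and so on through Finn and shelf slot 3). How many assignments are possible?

Let Aᵢ (for i ∈ {1, 2, 3}) be the placements that put person i in their forbidden shelf slot. Any j of these fix j positions, leaving (8−j)! ways to fill the rest, and there are C(3,j) ways to pick which j.
By inclusion–exclusion, the number of valid placements is Σ_{j=0}^{3} (−1)^j C(3,j)·(8−j)!.
Computing: 40320 − 15120 + 2160 − 120 = 27240.

27240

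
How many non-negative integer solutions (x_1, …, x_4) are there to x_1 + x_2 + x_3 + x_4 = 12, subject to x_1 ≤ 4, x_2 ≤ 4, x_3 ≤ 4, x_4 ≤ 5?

Without the upper bounds there are C(15,3) = 455 ways to split 12 among 4 variables.
Subtract solutions that violate a single cap (substitute x_i' = x_i − (cap_i+1)): x_1 ≥ 5 gives C(10,3) = 120; x_2 ≥ 5 gives C(10,3) = 120; x_3 ≥ 5 gives C(10,3) = 120; x_4 ≥ 6 gives C(9,3) = 84. Together 444.
Add back pairs where two caps are both exceeded: 10 + 10 + 4 + 10 + 4 + 4 = 42.
By inclusion–exclusion the count is 455 − 444 + 42 = 53.

53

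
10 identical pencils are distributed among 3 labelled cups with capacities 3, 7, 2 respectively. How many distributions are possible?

6

Ignoring the caps, the number of non-negative solutions to x_1+…+x_3 = 10 is C(12,2) = 66.
Subtract solutions that violate a single cap (substitute x_i' = x_i − (cap_i+1)): x_1 ≥ 4 gives C(8,2) = 28; x_2 ≥ 8 gives C(4,2) = 6; x_3 ≥ 3 gives C(9,2) = 36. Together 70.
Add back pairs where two caps are both exceeded: 0 + 10 + 0 = 10.
By inclusion–exclusion the count is 66 − 70 + 10 = 6.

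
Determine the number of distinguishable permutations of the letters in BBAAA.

10

Letter multiplicities in BBAAA: A×3, B×2.
Dividing 5! = 120 by 3!·2! = 12 for the repeated letters gives 10.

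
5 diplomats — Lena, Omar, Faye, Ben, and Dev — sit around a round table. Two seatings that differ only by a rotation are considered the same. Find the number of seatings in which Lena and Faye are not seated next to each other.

Without the restriction there are (4)! = 24 seatings.
Those with Lena next to Faye: fuse the pair into one unit and seat 4 units around a circle — 2·(3)! = 12.
Subtracting, 24 − 12 = 12.

12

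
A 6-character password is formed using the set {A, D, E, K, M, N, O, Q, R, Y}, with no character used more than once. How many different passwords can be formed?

Choose and order 6 of the 10 symbols: the first character has 10 options, the next 9, and so on down to 5.
That product is 10 × 9 × 8 × 7 × 6 × 5 = 151200.

151200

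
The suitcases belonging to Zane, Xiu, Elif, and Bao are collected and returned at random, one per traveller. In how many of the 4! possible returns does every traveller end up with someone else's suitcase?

Let Aᵢ be the assignments in which traveller i gets their own suitcase. We want the size of the complement of A₁∪…∪A_4.
By inclusion–exclusion this is Σ_{j=0}^{4} (−1)^j C(4,j)·(4−j)!.
Computing: 24 − 24 + 12 − 4 + 1 = 9.

9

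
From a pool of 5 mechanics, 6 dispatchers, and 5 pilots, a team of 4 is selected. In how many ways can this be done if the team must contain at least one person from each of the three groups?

With no constraint there are C(16,4) = 1820 possible selections.
Selections missing a whole group: no mechanics → C(11,4) = 330; no dispatchers → C(10,4) = 210; no pilots → C(11,4) = 330.
Add back selections omitting two groups (i.e. drawn from a single group): C(5,4) + C(6,4) + C(5,4) = 25.
By inclusion–exclusion: 1820 − 870 + 25 = 975.

975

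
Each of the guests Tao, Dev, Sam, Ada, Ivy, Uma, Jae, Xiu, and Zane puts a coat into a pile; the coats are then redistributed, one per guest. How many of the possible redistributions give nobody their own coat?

Let Aᵢ be the assignments in which guest i gets their own coat. We want the size of the complement of A₁∪…∪A_9.
By inclusion–exclusion this is Σ_{j=0}^{9} (−1)^j C(9,j)·(9−j)!.
Computing: 362880 − 362880 + 181440 − 60480 + 15120 − 3024 + 504 − 72 + 9 − 1 = 133496.

133496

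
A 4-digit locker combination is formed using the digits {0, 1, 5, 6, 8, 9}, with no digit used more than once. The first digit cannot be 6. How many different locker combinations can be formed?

300

The first digit has 6−1 = 5 choices (anything except 6).
The remaining 3 digits are filled from the other 5 symbols without repetition: 5 × 4 × 3 = 60.
Total: 5 × 60 = 300.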